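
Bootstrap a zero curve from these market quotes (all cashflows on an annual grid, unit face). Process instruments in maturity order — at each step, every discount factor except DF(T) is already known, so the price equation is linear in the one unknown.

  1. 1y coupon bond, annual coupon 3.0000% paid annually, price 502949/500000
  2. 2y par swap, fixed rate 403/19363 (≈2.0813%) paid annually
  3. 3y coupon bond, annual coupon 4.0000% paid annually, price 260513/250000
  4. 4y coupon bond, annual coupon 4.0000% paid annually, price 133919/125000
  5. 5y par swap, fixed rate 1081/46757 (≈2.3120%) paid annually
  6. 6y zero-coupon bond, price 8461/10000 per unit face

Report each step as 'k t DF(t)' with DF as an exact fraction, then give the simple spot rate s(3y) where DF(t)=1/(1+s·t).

step 1 [1y] bond c/1=3/100: DF=(502949/500000 − 3/100·(0))/(1+3/100) = 4883/5000 ≈ 0.976600
step 2 [2y] swap r/1=403/19363: DF=(1 − 403/19363·(0.976600))/(1+403/19363) = 9597/10000 ≈ 0.959700
step 3 [3y] bond c/1=1/25: DF=(260513/250000 − 1/25·(0.976600+0.959700))/(1+1/25) = 371/400 ≈ 0.927500
step 4 [4y] bond c/1=1/25: DF=(133919/125000 − 1/25·(0.976600+0.959700+0.927500))/(1+1/25) = 23/25 ≈ 0.920000
step 5 [5y] swap r/1=1081/46757: DF=(1 − 1081/46757·(0.976600+0.959700+0.927500+0.920000))/(1+1081/46757) = 8919/10000 ≈ 0.891900
step 6 [6y] zero: DF = P = 8461/10000 ≈ 0.846100

1 1 4883/5000
2 2 9597/10000
3 3 371/400
4 4 23/25
5 5 8919/10000
6 6 8461/10000
s(3y) = (1/(371/400) − 1)/(3) = 29/1113 ≈ 2.6056%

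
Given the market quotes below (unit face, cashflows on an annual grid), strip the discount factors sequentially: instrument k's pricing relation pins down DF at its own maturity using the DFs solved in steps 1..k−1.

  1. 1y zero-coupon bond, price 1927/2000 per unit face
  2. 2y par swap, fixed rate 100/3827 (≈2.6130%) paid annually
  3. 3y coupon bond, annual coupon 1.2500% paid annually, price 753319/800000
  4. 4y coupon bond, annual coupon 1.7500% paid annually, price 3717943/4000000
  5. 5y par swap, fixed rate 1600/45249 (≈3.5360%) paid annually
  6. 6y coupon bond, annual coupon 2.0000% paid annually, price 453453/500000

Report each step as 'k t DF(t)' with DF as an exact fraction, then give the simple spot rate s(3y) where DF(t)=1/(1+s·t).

step 1 [1y] zero: DF = P = 1927/2000 ≈ 0.963500
step 2 [2y] swap r/1=100/3827: DF=(1 − 100/3827·(0.963500))/(1+100/3827) = 19/20 ≈ 0.950000
step 3 [3y] bond c/1=1/80: DF=(753319/800000 − 1/80·(0.963500+0.950000))/(1+1/80) = 1133/1250 ≈ 0.906400
step 4 [4y] bond c/1=7/400: DF=(3717943/4000000 − 7/400·(0.963500+0.950000+0.906400))/(1+7/400) = 173/200 ≈ 0.865000
step 5 [5y] swap r/1=1600/45249: DF=(1 − 1600/45249·(0.963500+0.950000+0.906400+0.865000))/(1+1600/45249) = 21/25 ≈ 0.840000
step 6 [6y] bond c/1=1/50: DF=(453453/500000 − 1/50·(0.963500+0.950000+0.906400+0.865000+0.840000))/(1+1/50) = 2001/2500 ≈ 0.800400

1 1 1927/2000
2 2 19/20
3 3 1133/1250
4 4 173/200
5 5 21/25
6 6 2001/2500
s(3y) = (1/(1133/1250) − 1)/(3) = 39/1133 ≈ 3.4422%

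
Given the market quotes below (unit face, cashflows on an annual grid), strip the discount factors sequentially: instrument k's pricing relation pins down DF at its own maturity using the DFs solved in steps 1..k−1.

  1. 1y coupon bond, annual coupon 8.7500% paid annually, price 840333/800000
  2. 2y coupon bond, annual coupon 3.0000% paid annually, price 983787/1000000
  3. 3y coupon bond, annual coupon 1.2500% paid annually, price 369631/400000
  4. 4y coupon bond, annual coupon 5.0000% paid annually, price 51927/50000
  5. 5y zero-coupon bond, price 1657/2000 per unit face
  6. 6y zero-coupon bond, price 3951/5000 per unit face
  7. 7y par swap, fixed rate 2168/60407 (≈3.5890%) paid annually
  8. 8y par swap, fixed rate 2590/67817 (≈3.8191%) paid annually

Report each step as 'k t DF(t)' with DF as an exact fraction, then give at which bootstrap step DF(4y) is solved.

1 1 9659/10000
2 2 927/1000
3 3 8893/10000
4 4 4283/5000
5 5 1657/2000
6 6 3951/5000
7 7 979/1250
8 8 741/1000
DF(4y) is solved at step 4

step 1 [1y] bond c/1=7/80: DF=(840333/800000 − 7/80·(0))/(1+7/80) = 9659/10000 ≈ 0.965900
step 2 [2y] bond c/1=3/100: DF=(983787/1000000 − 3/100·(0.965900))/(1+3/100) = 927/1000 ≈ 0.927000
step 3 [3y] bond c/1=1/80: DF=(369631/400000 − 1/80·(0.965900+0.927000))/(1+1/80) = 8893/10000 ≈ 0.889300
step 4 [4y] bond c/1=1/20: DF=(51927/50000 − 1/20·(0.965900+0.927000+0.889300))/(1+1/20) = 4283/5000 ≈ 0.856600
step 5 [5y] zero: DF = P = 1657/2000 ≈ 0.828500
step 6 [6y] zero: DF = P = 3951/5000 ≈ 0.790200
step 7 [7y] swap r/1=2168/60407: DF=(1 − 2168/60407·(0.965900+0.927000+0.889300+0.856600+0.828500+0.790200))/(1+2168/60407) = 979/1250 ≈ 0.783200
step 8 [8y] swap r/1=2590/67817: DF=(1 − 2590/67817·(0.965900+0.927000+0.889300+0.856600+0.828500+0.790200+0.783200))/(1+2590/67817) = 741/1000 ≈ 0.741000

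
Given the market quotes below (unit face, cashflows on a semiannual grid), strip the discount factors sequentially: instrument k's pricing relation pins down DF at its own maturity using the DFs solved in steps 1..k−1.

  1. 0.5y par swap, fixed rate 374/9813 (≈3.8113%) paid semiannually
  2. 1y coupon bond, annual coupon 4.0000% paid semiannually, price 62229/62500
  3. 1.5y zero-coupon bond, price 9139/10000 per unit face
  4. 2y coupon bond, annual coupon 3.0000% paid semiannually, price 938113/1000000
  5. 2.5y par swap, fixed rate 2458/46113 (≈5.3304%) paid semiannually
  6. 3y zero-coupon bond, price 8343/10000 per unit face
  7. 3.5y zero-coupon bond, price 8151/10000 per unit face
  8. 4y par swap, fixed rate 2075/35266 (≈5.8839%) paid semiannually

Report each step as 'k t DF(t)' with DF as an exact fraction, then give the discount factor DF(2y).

1 1/2 9813/10000
2 1 9569/10000
3 3/2 9139/10000
4 2 8821/10000
5 5/2 8771/10000
6 3 8343/10000
7 7/2 8151/10000
8 4 317/400
DF(2y) = 8821/10000 ≈ 0.882100

step 1 [0.5y] swap r/2=187/9813: DF=(1 − 187/9813·(0))/(1+187/9813) = 9813/10000 ≈ 0.981300
step 2 [1y] bond c/2=1/50: DF=(62229/62500 − 1/50·(0.981300))/(1+1/50) = 9569/10000 ≈ 0.956900
step 3 [1.5y] zero: DF = P = 9139/10000 ≈ 0.913900
step 4 [2y] bond c/2=3/200: DF=(938113/1000000 − 3/200·(0.981300+0.956900+0.913900))/(1+3/200) = 8821/10000 ≈ 0.882100
step 5 [2.5y] swap r/2=1229/46113: DF=(1 − 1229/46113·(0.981300+0.956900+0.913900+0.882100))/(1+1229/46113) = 8771/10000 ≈ 0.877100
step 6 [3y] zero: DF = P = 8343/10000 ≈ 0.834300
step 7 [3.5y] zero: DF = P = 8151/10000 ≈ 0.815100
step 8 [4y] swap r/2=2075/70532: DF=(1 − 2075/70532·(0.981300+0.956900+0.913900+0.882100+0.877100+0.834300+0.815100))/(1+2075/70532) = 317/400 ≈ 0.792500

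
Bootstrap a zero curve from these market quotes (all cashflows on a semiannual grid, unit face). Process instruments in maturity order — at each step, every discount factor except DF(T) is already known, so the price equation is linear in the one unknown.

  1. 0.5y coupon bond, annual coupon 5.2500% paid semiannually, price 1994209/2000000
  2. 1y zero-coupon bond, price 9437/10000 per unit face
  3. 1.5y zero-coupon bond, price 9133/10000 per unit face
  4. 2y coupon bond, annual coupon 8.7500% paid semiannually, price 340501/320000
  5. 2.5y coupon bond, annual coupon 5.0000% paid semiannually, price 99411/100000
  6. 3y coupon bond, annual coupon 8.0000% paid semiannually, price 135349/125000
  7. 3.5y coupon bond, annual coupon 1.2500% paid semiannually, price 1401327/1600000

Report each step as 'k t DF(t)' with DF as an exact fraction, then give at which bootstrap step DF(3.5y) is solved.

1 1/2 2429/2500
2 1 9437/10000
3 3/2 9133/10000
4 2 9009/10000
5 5/2 8789/10000
6 3 8639/10000
7 7/2 2091/2500
DF(3.5y) is solved at step 7

step 1 [0.5y] bond c/2=21/800: DF=(1994209/2000000 − 21/800·(0))/(1+21/800) = 2429/2500 ≈ 0.971600
step 2 [1y] zero: DF = P = 9437/10000 ≈ 0.943700
step 3 [1.5y] zero: DF = P = 9133/10000 ≈ 0.913300
step 4 [2y] bond c/2=7/160: DF=(340501/320000 − 7/160·(0.971600+0.943700+0.913300))/(1+7/160) = 9009/10000 ≈ 0.900900
step 5 [2.5y] bond c/2=1/40: DF=(99411/100000 − 1/40·(0.971600+0.943700+0.913300+0.900900))/(1+1/40) = 8789/10000 ≈ 0.878900
step 6 [3y] bond c/2=1/25: DF=(135349/125000 − 1/25·(0.971600+0.943700+0.913300+0.900900+0.878900))/(1+1/25) = 8639/10000 ≈ 0.863900
step 7 [3.5y] bond c/2=1/160: DF=(1401327/1600000 − 1/160·(0.971600+0.943700+0.913300+0.900900+0.878900+0.863900))/(1+1/160) = 2091/2500 ≈ 0.836400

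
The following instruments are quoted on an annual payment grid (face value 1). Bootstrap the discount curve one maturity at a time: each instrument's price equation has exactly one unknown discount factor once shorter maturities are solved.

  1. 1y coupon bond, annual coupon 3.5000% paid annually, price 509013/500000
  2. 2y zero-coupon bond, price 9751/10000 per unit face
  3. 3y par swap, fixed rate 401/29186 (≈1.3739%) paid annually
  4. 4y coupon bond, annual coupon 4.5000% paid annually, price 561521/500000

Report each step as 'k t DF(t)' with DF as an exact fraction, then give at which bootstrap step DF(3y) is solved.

1 1 2459/2500
2 2 9751/10000
3 3 9599/10000
4 4 949/1000
DF(3y) is solved at step 3

step 1 [1y] bond c/1=7/200: DF=(509013/500000 − 7/200·(0))/(1+7/200) = 2459/2500 ≈ 0.983600
step 2 [2y] zero: DF = P = 9751/10000 ≈ 0.975100
step 3 [3y] swap r/1=401/29186: DF=(1 − 401/29186·(0.983600+0.975100))/(1+401/29186) = 9599/10000 ≈ 0.959900
step 4 [4y] bond c/1=9/200: DF=(561521/500000 − 9/200·(0.983600+0.975100+0.959900))/(1+9/200) = 949/1000 ≈ 0.949000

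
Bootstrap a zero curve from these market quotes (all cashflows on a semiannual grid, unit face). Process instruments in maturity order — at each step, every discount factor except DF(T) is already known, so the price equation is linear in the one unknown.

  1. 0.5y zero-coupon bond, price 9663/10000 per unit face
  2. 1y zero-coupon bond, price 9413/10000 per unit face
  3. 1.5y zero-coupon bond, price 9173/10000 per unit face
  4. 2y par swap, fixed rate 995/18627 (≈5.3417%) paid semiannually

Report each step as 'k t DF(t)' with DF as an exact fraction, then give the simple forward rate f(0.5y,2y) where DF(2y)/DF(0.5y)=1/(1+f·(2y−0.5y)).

step 1 [0.5y] zero: DF = P = 9663/10000 ≈ 0.966300
step 2 [1y] zero: DF = P = 9413/10000 ≈ 0.941300
step 3 [1.5y] zero: DF = P = 9173/10000 ≈ 0.917300
step 4 [2y] swap r/2=995/37254: DF=(1 − 995/37254·(0.966300+0.941300+0.917300))/(1+995/37254) = 1801/2000 ≈ 0.900500

1 1/2 9663/10000
2 1 9413/10000
3 3/2 9173/10000
4 2 1801/2000
f(0.5y,2y) = ((9663/10000)/(1801/2000) − 1)/(3/2) = 1316/27015 ≈ 4.8714%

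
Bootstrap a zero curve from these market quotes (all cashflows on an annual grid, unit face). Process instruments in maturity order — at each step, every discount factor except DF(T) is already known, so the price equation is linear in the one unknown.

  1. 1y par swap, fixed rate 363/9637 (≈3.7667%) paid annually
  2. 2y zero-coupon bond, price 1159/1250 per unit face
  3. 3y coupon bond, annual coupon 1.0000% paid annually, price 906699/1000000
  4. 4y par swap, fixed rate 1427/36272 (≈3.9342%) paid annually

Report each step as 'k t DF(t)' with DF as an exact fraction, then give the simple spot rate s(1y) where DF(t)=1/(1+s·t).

1 1 9637/10000
2 2 1159/1250
3 3 879/1000
4 4 8573/10000
s(1y) = (1/(9637/10000) − 1)/(1) = 363/9637 ≈ 3.7667%

step 1 [1y] swap r/1=363/9637: DF=(1 − 363/9637·(0))/(1+363/9637) = 9637/10000 ≈ 0.963700
step 2 [2y] zero: DF = P = 1159/1250 ≈ 0.927200
step 3 [3y] bond c/1=1/100: DF=(906699/1000000 − 1/100·(0.963700+0.927200))/(1+1/100) = 879/1000 ≈ 0.879000
step 4 [4y] swap r/1=1427/36272: DF=(1 − 1427/36272·(0.963700+0.927200+0.879000))/(1+1427/36272) = 8573/10000 ≈ 0.857300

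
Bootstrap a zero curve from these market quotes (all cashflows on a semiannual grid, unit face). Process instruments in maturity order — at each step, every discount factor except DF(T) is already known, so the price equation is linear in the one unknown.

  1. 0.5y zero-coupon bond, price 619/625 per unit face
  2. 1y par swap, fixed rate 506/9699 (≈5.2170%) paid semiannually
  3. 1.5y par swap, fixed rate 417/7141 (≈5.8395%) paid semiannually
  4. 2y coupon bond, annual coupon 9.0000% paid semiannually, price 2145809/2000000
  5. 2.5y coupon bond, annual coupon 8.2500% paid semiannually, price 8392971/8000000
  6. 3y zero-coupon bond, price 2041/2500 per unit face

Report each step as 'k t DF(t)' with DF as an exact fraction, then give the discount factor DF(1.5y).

1 1/2 619/625
2 1 4747/5000
3 3/2 4583/5000
4 2 9037/10000
5 5/2 4293/5000
6 3 2041/2500
DF(1.5y) = 4583/5000 ≈ 0.916600

step 1 [0.5y] zero: DF = P = 619/625 ≈ 0.990400
step 2 [1y] swap r/2=253/9699: DF=(1 − 253/9699·(0.990400))/(1+253/9699) = 4747/5000 ≈ 0.949400
step 3 [1.5y] swap r/2=417/14282: DF=(1 − 417/14282·(0.990400+0.949400))/(1+417/14282) = 4583/5000 ≈ 0.916600
step 4 [2y] bond c/2=9/200: DF=(2145809/2000000 − 9/200·(0.990400+0.949400+0.916600))/(1+9/200) = 9037/10000 ≈ 0.903700
step 5 [2.5y] bond c/2=33/800: DF=(8392971/8000000 − 33/800·(0.990400+0.949400+0.916600+0.903700))/(1+33/800) = 4293/5000 ≈ 0.858600
step 6 [3y] zero: DF = P = 2041/2500 ≈ 0.816400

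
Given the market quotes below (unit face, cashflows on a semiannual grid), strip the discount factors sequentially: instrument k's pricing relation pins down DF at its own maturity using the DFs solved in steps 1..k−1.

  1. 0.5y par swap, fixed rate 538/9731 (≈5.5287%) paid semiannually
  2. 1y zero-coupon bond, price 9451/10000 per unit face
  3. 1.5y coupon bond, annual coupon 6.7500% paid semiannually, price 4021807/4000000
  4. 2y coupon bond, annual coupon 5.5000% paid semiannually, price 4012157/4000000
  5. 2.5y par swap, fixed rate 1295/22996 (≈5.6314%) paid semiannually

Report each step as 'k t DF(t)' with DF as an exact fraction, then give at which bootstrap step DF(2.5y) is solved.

1 1/2 9731/10000
2 1 9451/10000
3 3/2 91/100
4 2 1801/2000
5 5/2 1741/2000
DF(2.5y) is solved at step 5

step 1 [0.5y] swap r/2=269/9731: DF=(1 − 269/9731·(0))/(1+269/9731) = 9731/10000 ≈ 0.973100
step 2 [1y] zero: DF = P = 9451/10000 ≈ 0.945100
step 3 [1.5y] bond c/2=27/800: DF=(4021807/4000000 − 27/800·(0.973100+0.945100))/(1+27/800) = 91/100 ≈ 0.910000
step 4 [2y] bond c/2=11/400: DF=(4012157/4000000 − 11/400·(0.973100+0.945100+0.910000))/(1+11/400) = 1801/2000 ≈ 0.900500
step 5 [2.5y] swap r/2=1295/45992: DF=(1 − 1295/45992·(0.973100+0.945100+0.910000+0.900500))/(1+1295/45992) = 1741/2000 ≈ 0.870500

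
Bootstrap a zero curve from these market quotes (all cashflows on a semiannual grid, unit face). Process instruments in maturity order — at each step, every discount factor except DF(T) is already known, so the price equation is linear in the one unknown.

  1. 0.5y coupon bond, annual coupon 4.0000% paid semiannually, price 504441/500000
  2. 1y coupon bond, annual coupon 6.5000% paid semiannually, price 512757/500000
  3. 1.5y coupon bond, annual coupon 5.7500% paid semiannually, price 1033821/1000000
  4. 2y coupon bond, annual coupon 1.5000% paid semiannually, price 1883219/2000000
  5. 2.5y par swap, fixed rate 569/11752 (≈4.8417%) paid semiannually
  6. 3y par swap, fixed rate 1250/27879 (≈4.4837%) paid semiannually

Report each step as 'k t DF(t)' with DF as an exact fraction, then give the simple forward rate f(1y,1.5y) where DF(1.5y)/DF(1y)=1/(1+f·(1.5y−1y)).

1 1/2 9891/10000
2 1 9621/10000
3 3/2 594/625
4 2 913/1000
5 5/2 4431/5000
6 3 7/8
f(1y,1.5y) = ((9621/10000)/(594/625) − 1)/(1/2) = 13/528 ≈ 2.4621%

step 1 [0.5y] bond c/2=1/50: DF=(504441/500000 − 1/50·(0))/(1+1/50) = 9891/10000 ≈ 0.989100
step 2 [1y] bond c/2=13/400: DF=(512757/500000 − 13/400·(0.989100))/(1+13/400) = 9621/10000 ≈ 0.962100
step 3 [1.5y] bond c/2=23/800: DF=(1033821/1000000 − 23/800·(0.989100+0.962100))/(1+23/800) = 594/625 ≈ 0.950400
step 4 [2y] bond c/2=3/400: DF=(1883219/2000000 − 3/400·(0.989100+0.962100+0.950400))/(1+3/400) = 913/1000 ≈ 0.913000
step 5 [2.5y] swap r/2=569/23504: DF=(1 − 569/23504·(0.989100+0.962100+0.950400+0.913000))/(1+569/23504) = 4431/5000 ≈ 0.886200
step 6 [3y] swap r/2=625/27879: DF=(1 − 625/27879·(0.989100+0.962100+0.950400+0.913000+0.886200))/(1+625/27879) = 7/8 ≈ 0.875000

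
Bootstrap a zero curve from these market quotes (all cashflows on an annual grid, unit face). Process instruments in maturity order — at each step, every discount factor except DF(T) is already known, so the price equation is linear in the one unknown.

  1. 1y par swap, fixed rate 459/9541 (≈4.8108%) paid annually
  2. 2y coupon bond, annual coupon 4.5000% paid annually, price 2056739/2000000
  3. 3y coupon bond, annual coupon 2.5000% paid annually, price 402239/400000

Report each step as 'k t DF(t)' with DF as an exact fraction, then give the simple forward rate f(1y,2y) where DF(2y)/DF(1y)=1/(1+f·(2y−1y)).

step 1 [1y] swap r/1=459/9541: DF=(1 − 459/9541·(0))/(1+459/9541) = 9541/10000 ≈ 0.954100
step 2 [2y] bond c/1=9/200: DF=(2056739/2000000 − 9/200·(0.954100))/(1+9/200) = 943/1000 ≈ 0.943000
step 3 [3y] bond c/1=1/40: DF=(402239/400000 − 1/40·(0.954100+0.943000))/(1+1/40) = 2337/2500 ≈ 0.934800

1 1 9541/10000
2 2 943/1000
3 3 2337/2500
f(1y,2y) = ((9541/10000)/(943/1000) − 1)/(1) = 111/9430 ≈ 1.1771%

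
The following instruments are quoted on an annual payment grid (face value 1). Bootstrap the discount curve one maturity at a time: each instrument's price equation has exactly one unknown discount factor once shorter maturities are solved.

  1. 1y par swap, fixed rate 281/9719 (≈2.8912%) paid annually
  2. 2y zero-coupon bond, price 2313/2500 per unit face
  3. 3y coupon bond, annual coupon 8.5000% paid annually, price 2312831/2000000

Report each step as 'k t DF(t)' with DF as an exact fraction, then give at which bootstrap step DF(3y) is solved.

1 1 9719/10000
2 2 2313/2500
3 3 2293/2500
DF(3y) is solved at step 3

step 1 [1y] swap r/1=281/9719: DF=(1 − 281/9719·(0))/(1+281/9719) = 9719/10000 ≈ 0.971900
step 2 [2y] zero: DF = P = 2313/2500 ≈ 0.925200
step 3 [3y] bond c/1=17/200: DF=(2312831/2000000 − 17/200·(0.971900+0.925200))/(1+17/200) = 2293/2500 ≈ 0.917200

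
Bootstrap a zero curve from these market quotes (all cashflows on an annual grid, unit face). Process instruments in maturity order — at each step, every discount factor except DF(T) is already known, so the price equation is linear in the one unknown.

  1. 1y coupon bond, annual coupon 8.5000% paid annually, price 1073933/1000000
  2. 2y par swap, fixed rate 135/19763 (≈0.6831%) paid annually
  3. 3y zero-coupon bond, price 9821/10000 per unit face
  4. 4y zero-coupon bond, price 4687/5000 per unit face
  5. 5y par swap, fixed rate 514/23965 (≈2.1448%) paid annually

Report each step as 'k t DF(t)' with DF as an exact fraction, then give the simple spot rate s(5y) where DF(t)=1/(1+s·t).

1 1 4949/5000
2 2 1973/2000
3 3 9821/10000
4 4 4687/5000
5 5 2243/2500
s(5y) = (1/(2243/2500) − 1)/(5) = 257/11215 ≈ 2.2916%

step 1 [1y] bond c/1=17/200: DF=(1073933/1000000 − 17/200·(0))/(1+17/200) = 4949/5000 ≈ 0.989800
step 2 [2y] swap r/1=135/19763: DF=(1 − 135/19763·(0.989800))/(1+135/19763) = 1973/2000 ≈ 0.986500
step 3 [3y] zero: DF = P = 9821/10000 ≈ 0.982100
step 4 [4y] zero: DF = P = 4687/5000 ≈ 0.937400
step 5 [5y] swap r/1=514/23965: DF=(1 − 514/23965·(0.989800+0.986500+0.982100+0.937400))/(1+514/23965) = 2243/2500 ≈ 0.897200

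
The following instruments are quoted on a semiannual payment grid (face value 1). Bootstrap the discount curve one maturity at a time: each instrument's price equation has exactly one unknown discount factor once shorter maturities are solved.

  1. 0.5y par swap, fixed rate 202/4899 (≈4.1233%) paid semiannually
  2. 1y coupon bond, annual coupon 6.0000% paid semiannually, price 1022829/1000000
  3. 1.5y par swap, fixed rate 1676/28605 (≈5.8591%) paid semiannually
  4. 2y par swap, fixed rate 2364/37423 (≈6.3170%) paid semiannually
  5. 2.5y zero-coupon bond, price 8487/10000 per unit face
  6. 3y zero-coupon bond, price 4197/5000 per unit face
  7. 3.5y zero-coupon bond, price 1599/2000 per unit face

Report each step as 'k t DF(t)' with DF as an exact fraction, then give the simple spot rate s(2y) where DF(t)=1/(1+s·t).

1 1/2 4899/5000
2 1 1929/2000
3 3/2 4581/5000
4 2 4409/5000
5 5/2 8487/10000
6 3 4197/5000
7 7/2 1599/2000
s(2y) = (1/(4409/5000) − 1)/(2) = 591/8818 ≈ 6.7022%

step 1 [0.5y] swap r/2=101/4899: DF=(1 − 101/4899·(0))/(1+101/4899) = 4899/5000 ≈ 0.979800
step 2 [1y] bond c/2=3/100: DF=(1022829/1000000 − 3/100·(0.979800))/(1+3/100) = 1929/2000 ≈ 0.964500
step 3 [1.5y] swap r/2=838/28605: DF=(1 − 838/28605·(0.979800+0.964500))/(1+838/28605) = 4581/5000 ≈ 0.916200
step 4 [2y] swap r/2=1182/37423: DF=(1 − 1182/37423·(0.979800+0.964500+0.916200))/(1+1182/37423) = 4409/5000 ≈ 0.881800
step 5 [2.5y] zero: DF = P = 8487/10000 ≈ 0.848700
step 6 [3y] zero: DF = P = 4197/5000 ≈ 0.839400
step 7 [3.5y] zero: DF = P = 1599/2000 ≈ 0.799500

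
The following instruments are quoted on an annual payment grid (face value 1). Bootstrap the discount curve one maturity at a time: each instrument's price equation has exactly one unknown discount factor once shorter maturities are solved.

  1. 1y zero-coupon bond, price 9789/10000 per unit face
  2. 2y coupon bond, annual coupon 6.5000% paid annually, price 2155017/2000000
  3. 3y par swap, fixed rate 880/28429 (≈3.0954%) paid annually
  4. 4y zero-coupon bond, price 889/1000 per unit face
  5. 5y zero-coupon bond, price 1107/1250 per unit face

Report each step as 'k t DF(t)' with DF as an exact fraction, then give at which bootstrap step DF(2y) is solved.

step 1 [1y] zero: DF = P = 9789/10000 ≈ 0.978900
step 2 [2y] bond c/1=13/200: DF=(2155017/2000000 − 13/200·(0.978900))/(1+13/200) = 119/125 ≈ 0.952000
step 3 [3y] swap r/1=880/28429: DF=(1 − 880/28429·(0.978900+0.952000))/(1+880/28429) = 114/125 ≈ 0.912000
step 4 [4y] zero: DF = P = 889/1000 ≈ 0.889000
step 5 [5y] zero: DF = P = 1107/1250 ≈ 0.885600

1 1 9789/10000
2 2 119/125
3 3 114/125
4 4 889/1000
5 5 1107/1250
DF(2y) is solved at step 2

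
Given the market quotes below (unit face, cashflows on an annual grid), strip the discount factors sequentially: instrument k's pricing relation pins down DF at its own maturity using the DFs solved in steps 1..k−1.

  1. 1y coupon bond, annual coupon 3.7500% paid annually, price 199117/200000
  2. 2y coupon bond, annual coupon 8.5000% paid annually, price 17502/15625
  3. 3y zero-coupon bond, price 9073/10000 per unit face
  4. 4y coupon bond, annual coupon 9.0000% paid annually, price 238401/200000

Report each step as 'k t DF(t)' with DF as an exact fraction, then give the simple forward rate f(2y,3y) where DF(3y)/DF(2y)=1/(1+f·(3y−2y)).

step 1 [1y] bond c/1=3/80: DF=(199117/200000 − 3/80·(0))/(1+3/80) = 2399/2500 ≈ 0.959600
step 2 [2y] bond c/1=17/200: DF=(17502/15625 − 17/200·(0.959600))/(1+17/200) = 2393/2500 ≈ 0.957200
step 3 [3y] zero: DF = P = 9073/10000 ≈ 0.907300
step 4 [4y] bond c/1=9/100: DF=(238401/200000 − 9/100·(0.959600+0.957200+0.907300))/(1+9/100) = 2151/2500 ≈ 0.860400

1 1 2399/2500
2 2 2393/2500
3 3 9073/10000
4 4 2151/2500
f(2y,3y) = ((2393/2500)/(9073/10000) − 1)/(1) = 499/9073 ≈ 5.4998%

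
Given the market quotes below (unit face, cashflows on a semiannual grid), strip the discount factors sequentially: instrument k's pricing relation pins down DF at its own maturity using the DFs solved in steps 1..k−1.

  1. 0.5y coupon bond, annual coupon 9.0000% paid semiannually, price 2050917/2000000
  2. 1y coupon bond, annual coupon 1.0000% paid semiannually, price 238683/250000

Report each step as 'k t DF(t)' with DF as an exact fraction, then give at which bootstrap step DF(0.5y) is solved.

1 1/2 9813/10000
2 1 9451/10000
DF(0.5y) is solved at step 1

step 1 [0.5y] bond c/2=9/200: DF=(2050917/2000000 − 9/200·(0))/(1+9/200) = 9813/10000 ≈ 0.981300
step 2 [1y] bond c/2=1/200: DF=(238683/250000 − 1/200·(0.981300))/(1+1/200) = 9451/10000 ≈ 0.945100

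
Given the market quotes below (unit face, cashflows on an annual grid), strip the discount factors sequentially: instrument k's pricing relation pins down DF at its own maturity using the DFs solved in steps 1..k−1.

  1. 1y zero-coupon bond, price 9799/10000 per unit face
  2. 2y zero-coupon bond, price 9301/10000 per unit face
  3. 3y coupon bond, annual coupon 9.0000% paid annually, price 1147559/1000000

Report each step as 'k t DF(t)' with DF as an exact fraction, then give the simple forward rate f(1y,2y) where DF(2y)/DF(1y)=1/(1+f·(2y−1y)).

step 1 [1y] zero: DF = P = 9799/10000 ≈ 0.979900
step 2 [2y] zero: DF = P = 9301/10000 ≈ 0.930100
step 3 [3y] bond c/1=9/100: DF=(1147559/1000000 − 9/100·(0.979900+0.930100))/(1+9/100) = 8951/10000 ≈ 0.895100

1 1 9799/10000
2 2 9301/10000
3 3 8951/10000
f(1y,2y) = ((9799/10000)/(9301/10000) − 1)/(1) = 498/9301 ≈ 5.3543%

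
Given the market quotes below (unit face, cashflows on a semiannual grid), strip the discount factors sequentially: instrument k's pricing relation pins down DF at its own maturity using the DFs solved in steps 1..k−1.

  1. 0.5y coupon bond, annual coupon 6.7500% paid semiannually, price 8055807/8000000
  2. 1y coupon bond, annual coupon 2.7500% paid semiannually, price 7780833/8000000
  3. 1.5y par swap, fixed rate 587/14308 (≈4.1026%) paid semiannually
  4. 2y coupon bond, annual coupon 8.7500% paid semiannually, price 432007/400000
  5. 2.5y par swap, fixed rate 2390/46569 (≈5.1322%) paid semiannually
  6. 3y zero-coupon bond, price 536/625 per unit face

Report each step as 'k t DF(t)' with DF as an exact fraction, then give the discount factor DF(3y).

step 1 [0.5y] bond c/2=27/800: DF=(8055807/8000000 − 27/800·(0))/(1+27/800) = 9741/10000 ≈ 0.974100
step 2 [1y] bond c/2=11/800: DF=(7780833/8000000 − 11/800·(0.974100))/(1+11/800) = 4731/5000 ≈ 0.946200
step 3 [1.5y] swap r/2=587/28616: DF=(1 − 587/28616·(0.974100+0.946200))/(1+587/28616) = 9413/10000 ≈ 0.941300
step 4 [2y] bond c/2=7/160: DF=(432007/400000 − 7/160·(0.974100+0.946200+0.941300))/(1+7/160) = 2287/2500 ≈ 0.914800
step 5 [2.5y] swap r/2=1195/46569: DF=(1 − 1195/46569·(0.974100+0.946200+0.941300+0.914800))/(1+1195/46569) = 1761/2000 ≈ 0.880500
step 6 [3y] zero: DF = P = 536/625 ≈ 0.857600

1 1/2 9741/10000
2 1 4731/5000
3 3/2 9413/10000
4 2 2287/2500
5 5/2 1761/2000
6 3 536/625
DF(3y) = 536/625 ≈ 0.857600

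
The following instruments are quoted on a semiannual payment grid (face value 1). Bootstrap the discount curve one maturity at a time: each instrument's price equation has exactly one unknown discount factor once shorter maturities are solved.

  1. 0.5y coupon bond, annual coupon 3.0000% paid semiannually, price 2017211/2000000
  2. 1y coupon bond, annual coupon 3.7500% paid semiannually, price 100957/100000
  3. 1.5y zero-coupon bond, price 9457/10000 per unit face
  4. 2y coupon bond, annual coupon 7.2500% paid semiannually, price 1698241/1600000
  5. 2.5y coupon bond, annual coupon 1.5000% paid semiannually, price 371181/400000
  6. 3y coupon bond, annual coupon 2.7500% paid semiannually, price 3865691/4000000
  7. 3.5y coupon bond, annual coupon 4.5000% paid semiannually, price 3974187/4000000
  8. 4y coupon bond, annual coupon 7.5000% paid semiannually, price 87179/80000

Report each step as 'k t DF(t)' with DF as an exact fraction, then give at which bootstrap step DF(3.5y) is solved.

step 1 [0.5y] bond c/2=3/200: DF=(2017211/2000000 − 3/200·(0))/(1+3/200) = 9937/10000 ≈ 0.993700
step 2 [1y] bond c/2=3/160: DF=(100957/100000 − 3/160·(0.993700))/(1+3/160) = 9727/10000 ≈ 0.972700
step 3 [1.5y] zero: DF = P = 9457/10000 ≈ 0.945700
step 4 [2y] bond c/2=29/800: DF=(1698241/1600000 − 29/800·(0.993700+0.972700+0.945700))/(1+29/800) = 1153/1250 ≈ 0.922400
step 5 [2.5y] bond c/2=3/400: DF=(371181/400000 − 3/400·(0.993700+0.972700+0.945700+0.922400))/(1+3/400) = 357/400 ≈ 0.892500
step 6 [3y] bond c/2=11/800: DF=(3865691/4000000 − 11/800·(0.993700+0.972700+0.945700+0.922400+0.892500))/(1+11/800) = 2223/2500 ≈ 0.889200
step 7 [3.5y] bond c/2=9/400: DF=(3974187/4000000 − 9/400·(0.993700+0.972700+0.945700+0.922400+0.892500+0.889200))/(1+9/400) = 8481/10000 ≈ 0.848100
step 8 [4y] bond c/2=3/80: DF=(87179/80000 − 3/80·(0.993700+0.972700+0.945700+0.922400+0.892500+0.889200+0.848100))/(1+3/80) = 8167/10000 ≈ 0.816700

1 1/2 9937/10000
2 1 9727/10000
3 3/2 9457/10000
4 2 1153/1250
5 5/2 357/400
6 3 2223/2500
7 7/2 8481/10000
8 4 8167/10000
DF(3.5y) is solved at step 7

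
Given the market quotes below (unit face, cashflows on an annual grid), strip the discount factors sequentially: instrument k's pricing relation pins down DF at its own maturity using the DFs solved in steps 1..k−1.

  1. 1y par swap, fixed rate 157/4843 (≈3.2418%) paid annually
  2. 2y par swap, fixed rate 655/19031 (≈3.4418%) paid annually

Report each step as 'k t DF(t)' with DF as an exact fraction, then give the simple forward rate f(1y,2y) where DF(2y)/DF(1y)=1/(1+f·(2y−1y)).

step 1 [1y] swap r/1=157/4843: DF=(1 − 157/4843·(0))/(1+157/4843) = 4843/5000 ≈ 0.968600
step 2 [2y] swap r/1=655/19031: DF=(1 − 655/19031·(0.968600))/(1+655/19031) = 1869/2000 ≈ 0.934500

1 1 4843/5000
2 2 1869/2000
f(1y,2y) = ((4843/5000)/(1869/2000) − 1)/(1) = 341/9345 ≈ 3.6490%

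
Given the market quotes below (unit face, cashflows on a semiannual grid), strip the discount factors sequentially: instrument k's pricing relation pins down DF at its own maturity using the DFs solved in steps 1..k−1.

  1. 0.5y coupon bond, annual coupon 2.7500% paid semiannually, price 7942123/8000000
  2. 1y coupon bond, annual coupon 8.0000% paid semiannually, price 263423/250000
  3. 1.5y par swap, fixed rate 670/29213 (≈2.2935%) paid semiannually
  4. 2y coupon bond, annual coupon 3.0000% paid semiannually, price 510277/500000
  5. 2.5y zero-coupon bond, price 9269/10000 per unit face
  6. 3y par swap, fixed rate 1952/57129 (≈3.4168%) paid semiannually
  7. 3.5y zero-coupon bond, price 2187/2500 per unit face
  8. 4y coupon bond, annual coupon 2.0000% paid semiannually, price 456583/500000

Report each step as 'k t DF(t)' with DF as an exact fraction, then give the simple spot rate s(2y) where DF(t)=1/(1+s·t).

step 1 [0.5y] bond c/2=11/800: DF=(7942123/8000000 − 11/800·(0))/(1+11/800) = 9793/10000 ≈ 0.979300
step 2 [1y] bond c/2=1/25: DF=(263423/250000 − 1/25·(0.979300))/(1+1/25) = 1951/2000 ≈ 0.975500
step 3 [1.5y] swap r/2=335/29213: DF=(1 − 335/29213·(0.979300+0.975500))/(1+335/29213) = 1933/2000 ≈ 0.966500
step 4 [2y] bond c/2=3/200: DF=(510277/500000 − 3/200·(0.979300+0.975500+0.966500))/(1+3/200) = 9623/10000 ≈ 0.962300
step 5 [2.5y] zero: DF = P = 9269/10000 ≈ 0.926900
step 6 [3y] swap r/2=976/57129: DF=(1 − 976/57129·(0.979300+0.975500+0.966500+0.962300+0.926900))/(1+976/57129) = 564/625 ≈ 0.902400
step 7 [3.5y] zero: DF = P = 2187/2500 ≈ 0.874800
step 8 [4y] bond c/2=1/100: DF=(456583/500000 − 1/100·(0.979300+0.975500+0.966500+0.962300+0.926900+0.902400+0.874800))/(1+1/100) = 8389/10000 ≈ 0.838900

1 1/2 9793/10000
2 1 1951/2000
3 3/2 1933/2000
4 2 9623/10000
5 5/2 9269/10000
6 3 564/625
7 7/2 2187/2500
8 4 8389/10000
s(2y) = (1/(9623/10000) − 1)/(2) = 377/19246 ≈ 1.9588%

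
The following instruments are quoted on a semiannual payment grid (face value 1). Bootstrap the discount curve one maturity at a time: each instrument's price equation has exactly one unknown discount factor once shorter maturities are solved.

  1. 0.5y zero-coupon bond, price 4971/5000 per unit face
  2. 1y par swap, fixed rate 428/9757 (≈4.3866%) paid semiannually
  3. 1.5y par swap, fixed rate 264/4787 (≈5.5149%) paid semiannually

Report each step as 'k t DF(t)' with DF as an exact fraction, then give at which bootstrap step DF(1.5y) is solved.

1 1/2 4971/5000
2 1 2393/2500
3 3/2 1151/1250
DF(1.5y) is solved at step 3

step 1 [0.5y] zero: DF = P = 4971/5000 ≈ 0.994200
step 2 [1y] swap r/2=214/9757: DF=(1 − 214/9757·(0.994200))/(1+214/9757) = 2393/2500 ≈ 0.957200
step 3 [1.5y] swap r/2=132/4787: DF=(1 − 132/4787·(0.994200+0.957200))/(1+132/4787) = 1151/1250 ≈ 0.920800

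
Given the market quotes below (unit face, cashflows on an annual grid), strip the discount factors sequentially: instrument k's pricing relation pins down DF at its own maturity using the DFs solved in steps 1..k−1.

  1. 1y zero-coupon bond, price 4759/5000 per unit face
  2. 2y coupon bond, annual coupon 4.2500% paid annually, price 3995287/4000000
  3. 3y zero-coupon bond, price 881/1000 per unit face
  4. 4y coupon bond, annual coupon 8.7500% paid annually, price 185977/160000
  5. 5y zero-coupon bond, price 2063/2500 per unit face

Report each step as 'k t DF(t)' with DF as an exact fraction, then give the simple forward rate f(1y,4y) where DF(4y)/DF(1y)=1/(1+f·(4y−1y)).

1 1 4759/5000
2 2 9193/10000
3 3 881/1000
4 4 4237/5000
5 5 2063/2500
f(1y,4y) = ((4759/5000)/(4237/5000) − 1)/(3) = 174/4237 ≈ 4.1067%

step 1 [1y] zero: DF = P = 4759/5000 ≈ 0.951800
step 2 [2y] bond c/1=17/400: DF=(3995287/4000000 − 17/400·(0.951800))/(1+17/400) = 9193/10000 ≈ 0.919300
step 3 [3y] zero: DF = P = 881/1000 ≈ 0.881000
step 4 [4y] bond c/1=7/80: DF=(185977/160000 − 7/80·(0.951800+0.919300+0.881000))/(1+7/80) = 4237/5000 ≈ 0.847400
step 5 [5y] zero: DF = P = 2063/2500 ≈ 0.825200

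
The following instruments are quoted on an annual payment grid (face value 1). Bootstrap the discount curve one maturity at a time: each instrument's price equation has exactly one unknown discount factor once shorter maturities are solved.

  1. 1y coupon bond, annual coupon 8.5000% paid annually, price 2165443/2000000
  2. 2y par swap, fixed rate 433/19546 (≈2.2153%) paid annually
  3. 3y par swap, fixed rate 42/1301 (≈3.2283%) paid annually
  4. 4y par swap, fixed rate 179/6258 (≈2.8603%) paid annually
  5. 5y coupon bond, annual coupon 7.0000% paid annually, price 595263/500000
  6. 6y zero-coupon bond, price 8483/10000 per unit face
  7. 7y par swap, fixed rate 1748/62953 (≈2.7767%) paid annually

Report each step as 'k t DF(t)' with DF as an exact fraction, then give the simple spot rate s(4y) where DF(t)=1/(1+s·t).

step 1 [1y] bond c/1=17/200: DF=(2165443/2000000 − 17/200·(0))/(1+17/200) = 9979/10000 ≈ 0.997900
step 2 [2y] swap r/1=433/19546: DF=(1 − 433/19546·(0.997900))/(1+433/19546) = 9567/10000 ≈ 0.956700
step 3 [3y] swap r/1=42/1301: DF=(1 − 42/1301·(0.997900+0.956700))/(1+42/1301) = 2269/2500 ≈ 0.907600
step 4 [4y] swap r/1=179/6258: DF=(1 − 179/6258·(0.997900+0.956700+0.907600))/(1+179/6258) = 4463/5000 ≈ 0.892600
step 5 [5y] bond c/1=7/100: DF=(595263/500000 − 7/100·(0.997900+0.956700+0.907600+0.892600))/(1+7/100) = 867/1000 ≈ 0.867000
step 6 [6y] zero: DF = P = 8483/10000 ≈ 0.848300
step 7 [7y] swap r/1=1748/62953: DF=(1 − 1748/62953·(0.997900+0.956700+0.907600+0.892600+0.867000+0.848300))/(1+1748/62953) = 2063/2500 ≈ 0.825200

1 1 9979/10000
2 2 9567/10000
3 3 2269/2500
4 4 4463/5000
5 5 867/1000
6 6 8483/10000
7 7 2063/2500
s(4y) = (1/(4463/5000) − 1)/(4) = 537/17852 ≈ 3.0081%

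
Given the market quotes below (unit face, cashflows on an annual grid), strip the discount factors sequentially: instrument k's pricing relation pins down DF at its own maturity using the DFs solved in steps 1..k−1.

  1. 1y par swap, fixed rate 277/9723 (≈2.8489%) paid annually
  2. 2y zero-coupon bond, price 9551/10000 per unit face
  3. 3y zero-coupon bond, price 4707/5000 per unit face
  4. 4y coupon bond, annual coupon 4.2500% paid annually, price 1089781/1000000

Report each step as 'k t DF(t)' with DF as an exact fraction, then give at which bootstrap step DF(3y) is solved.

1 1 9723/10000
2 2 9551/10000
3 3 4707/5000
4 4 2321/2500
DF(3y) is solved at step 3

step 1 [1y] swap r/1=277/9723: DF=(1 − 277/9723·(0))/(1+277/9723) = 9723/10000 ≈ 0.972300
step 2 [2y] zero: DF = P = 9551/10000 ≈ 0.955100
step 3 [3y] zero: DF = P = 4707/5000 ≈ 0.941400
step 4 [4y] bond c/1=17/400: DF=(1089781/1000000 − 17/400·(0.972300+0.955100+0.941400))/(1+17/400) = 2321/2500 ≈ 0.928400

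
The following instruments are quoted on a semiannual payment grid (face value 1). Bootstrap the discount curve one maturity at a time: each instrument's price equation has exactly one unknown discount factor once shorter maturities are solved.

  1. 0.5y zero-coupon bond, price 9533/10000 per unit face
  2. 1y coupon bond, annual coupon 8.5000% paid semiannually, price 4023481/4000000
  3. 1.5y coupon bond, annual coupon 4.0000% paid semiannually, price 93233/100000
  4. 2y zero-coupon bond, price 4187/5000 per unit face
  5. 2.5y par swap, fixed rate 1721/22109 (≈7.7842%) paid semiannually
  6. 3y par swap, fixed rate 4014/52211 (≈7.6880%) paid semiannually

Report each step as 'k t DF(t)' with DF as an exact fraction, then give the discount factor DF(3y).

1 1/2 9533/10000
2 1 463/500
3 3/2 2193/2500
4 2 4187/5000
5 5/2 8279/10000
6 3 7993/10000
DF(3y) = 7993/10000 ≈ 0.799300

step 1 [0.5y] zero: DF = P = 9533/10000 ≈ 0.953300
step 2 [1y] bond c/2=17/400: DF=(4023481/4000000 − 17/400·(0.953300))/(1+17/400) = 463/500 ≈ 0.926000
step 3 [1.5y] bond c/2=1/50: DF=(93233/100000 − 1/50·(0.953300+0.926000))/(1+1/50) = 2193/2500 ≈ 0.877200
step 4 [2y] zero: DF = P = 4187/5000 ≈ 0.837400
step 5 [2.5y] swap r/2=1721/44218: DF=(1 − 1721/44218·(0.953300+0.926000+0.877200+0.837400))/(1+1721/44218) = 8279/10000 ≈ 0.827900
step 6 [3y] swap r/2=2007/52211: DF=(1 − 2007/52211·(0.953300+0.926000+0.877200+0.837400+0.827900))/(1+2007/52211) = 7993/10000 ≈ 0.799300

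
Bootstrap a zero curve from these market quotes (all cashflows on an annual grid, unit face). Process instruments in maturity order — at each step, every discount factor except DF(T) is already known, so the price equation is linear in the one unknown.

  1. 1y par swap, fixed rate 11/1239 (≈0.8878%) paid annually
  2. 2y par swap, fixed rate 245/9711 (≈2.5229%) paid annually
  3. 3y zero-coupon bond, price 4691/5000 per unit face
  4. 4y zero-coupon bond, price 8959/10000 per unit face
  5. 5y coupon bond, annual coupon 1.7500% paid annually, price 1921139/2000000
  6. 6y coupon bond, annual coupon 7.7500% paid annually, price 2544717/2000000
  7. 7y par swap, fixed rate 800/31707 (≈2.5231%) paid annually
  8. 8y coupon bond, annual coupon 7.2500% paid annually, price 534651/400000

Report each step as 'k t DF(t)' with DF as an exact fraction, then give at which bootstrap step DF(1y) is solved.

1 1 1239/1250
2 2 951/1000
3 3 4691/5000
4 4 8959/10000
5 5 8791/10000
6 6 423/500
7 7 21/25
8 8 511/625
DF(1y) is solved at step 1

step 1 [1y] swap r/1=11/1239: DF=(1 − 11/1239·(0))/(1+11/1239) = 1239/1250 ≈ 0.991200
step 2 [2y] swap r/1=245/9711: DF=(1 − 245/9711·(0.991200))/(1+245/9711) = 951/1000 ≈ 0.951000
step 3 [3y] zero: DF = P = 4691/5000 ≈ 0.938200
step 4 [4y] zero: DF = P = 8959/10000 ≈ 0.895900
step 5 [5y] bond c/1=7/400: DF=(1921139/2000000 − 7/400·(0.991200+0.951000+0.938200+0.895900))/(1+7/400) = 8791/10000 ≈ 0.879100
step 6 [6y] bond c/1=31/400: DF=(2544717/2000000 − 31/400·(0.991200+0.951000+0.938200+0.895900+0.879100))/(1+31/400) = 423/500 ≈ 0.846000
step 7 [7y] swap r/1=800/31707: DF=(1 − 800/31707·(0.991200+0.951000+0.938200+0.895900+0.879100+0.846000))/(1+800/31707) = 21/25 ≈ 0.840000
step 8 [8y] bond c/1=29/400: DF=(534651/400000 − 29/400·(0.991200+0.951000+0.938200+0.895900+0.879100+0.846000+0.840000))/(1+29/400) = 511/625 ≈ 0.817600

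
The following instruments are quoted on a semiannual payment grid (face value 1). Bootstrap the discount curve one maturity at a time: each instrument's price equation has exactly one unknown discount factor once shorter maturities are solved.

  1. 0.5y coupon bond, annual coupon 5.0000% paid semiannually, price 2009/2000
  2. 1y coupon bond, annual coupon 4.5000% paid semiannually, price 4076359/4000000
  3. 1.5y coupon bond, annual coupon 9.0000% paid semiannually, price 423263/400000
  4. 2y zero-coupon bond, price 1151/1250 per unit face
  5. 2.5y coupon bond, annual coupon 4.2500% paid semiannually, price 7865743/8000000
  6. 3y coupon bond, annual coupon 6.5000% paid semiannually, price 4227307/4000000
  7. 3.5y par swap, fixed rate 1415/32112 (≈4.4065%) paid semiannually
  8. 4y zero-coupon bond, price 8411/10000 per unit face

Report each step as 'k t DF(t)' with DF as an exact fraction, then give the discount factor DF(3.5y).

step 1 [0.5y] bond c/2=1/40: DF=(2009/2000 − 1/40·(0))/(1+1/40) = 49/50 ≈ 0.980000
step 2 [1y] bond c/2=9/400: DF=(4076359/4000000 − 9/400·(0.980000))/(1+9/400) = 9751/10000 ≈ 0.975100
step 3 [1.5y] bond c/2=9/200: DF=(423263/400000 − 9/200·(0.980000+0.975100))/(1+9/200) = 2321/2500 ≈ 0.928400
step 4 [2y] zero: DF = P = 1151/1250 ≈ 0.920800
step 5 [2.5y] bond c/2=17/800: DF=(7865743/8000000 − 17/800·(0.980000+0.975100+0.928400+0.920800))/(1+17/800) = 2209/2500 ≈ 0.883600
step 6 [3y] bond c/2=13/400: DF=(4227307/4000000 − 13/400·(0.980000+0.975100+0.928400+0.920800+0.883600))/(1+13/400) = 219/250 ≈ 0.876000
step 7 [3.5y] swap r/2=1415/64224: DF=(1 − 1415/64224·(0.980000+0.975100+0.928400+0.920800+0.883600+0.876000))/(1+1415/64224) = 1717/2000 ≈ 0.858500
step 8 [4y] zero: DF = P = 8411/10000 ≈ 0.841100

1 1/2 49/50
2 1 9751/10000
3 3/2 2321/2500
4 2 1151/1250
5 5/2 2209/2500
6 3 219/250
7 7/2 1717/2000
8 4 8411/10000
DF(3.5y) = 1717/2000 ≈ 0.858500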